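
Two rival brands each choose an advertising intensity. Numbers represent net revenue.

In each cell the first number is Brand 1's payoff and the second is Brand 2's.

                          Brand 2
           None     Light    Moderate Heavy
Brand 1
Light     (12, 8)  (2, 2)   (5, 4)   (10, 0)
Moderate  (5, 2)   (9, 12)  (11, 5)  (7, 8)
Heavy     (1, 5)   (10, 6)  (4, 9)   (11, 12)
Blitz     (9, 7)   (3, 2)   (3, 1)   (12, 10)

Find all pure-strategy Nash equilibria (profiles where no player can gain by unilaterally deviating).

Brand 1 against None: payoffs 12, 5, 1, 9 → best response Light.
Brand 1 against Light: payoffs 2, 9, 10, 3 → best response Heavy.
Brand 1 against Moderate: payoffs 5, 11, 4, 3 → best response Moderate.
Brand 1 against Heavy: payoffs 10, 7, 11, 12 → best response Blitz.
Brand 2 against Light: payoffs 8, 2, 4, 0 → best response None.
Brand 2 against Moderate: payoffs 2, 12, 5, 8 → best response Light.
Brand 2 against Heavy: payoffs 5, 6, 9, 12 → best response Heavy.
Brand 2 against Blitz: payoffs 7, 2, 1, 10 → best response Heavy.
Mutual best responses: (Light, None); (Blitz, Heavy).

(Light, None), (Blitz, Heavy)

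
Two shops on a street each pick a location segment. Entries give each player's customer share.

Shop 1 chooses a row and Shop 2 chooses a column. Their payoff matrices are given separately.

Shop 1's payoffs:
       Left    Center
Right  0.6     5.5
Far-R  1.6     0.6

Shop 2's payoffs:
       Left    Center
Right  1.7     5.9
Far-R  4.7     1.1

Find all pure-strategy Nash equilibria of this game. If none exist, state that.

(Right, Left): Shop 1 can switch to Far-R (0.6 → 1.6). Not NE.
(Right, Center): Shop 1 gets 5.5, best alternative 0.6; Shop 2 gets 5.9, best alternative 1.7. No profitable deviation — NE.
(Far-R, Left): Shop 1 gets 1.6, best alternative 0.6; Shop 2 gets 4.7, best alternative 1.1. No profitable deviation — NE.
(Far-R, Center): Shop 1 can switch to Right (0.6 → 5.5). Not NE.

(Right, Center) and (Far-R, Left)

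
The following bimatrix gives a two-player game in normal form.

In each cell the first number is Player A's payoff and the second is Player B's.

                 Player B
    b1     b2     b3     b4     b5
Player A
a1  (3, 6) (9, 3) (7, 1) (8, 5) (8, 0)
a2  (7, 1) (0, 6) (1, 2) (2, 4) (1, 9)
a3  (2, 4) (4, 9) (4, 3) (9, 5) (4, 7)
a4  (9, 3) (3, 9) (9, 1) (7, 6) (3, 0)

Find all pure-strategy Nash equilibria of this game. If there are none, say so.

There is no pure-strategy Nash equilibrium.

Mark each player's best response to every combination of opponents' strategies; a profile where every player is best-responding is a pure Nash equilibrium.
Player A against b1: payoffs 3, 7, 2, 9 → best response a4.
Player A against b2: payoffs 9, 0, 4, 3 → best response a1.
Player A against b3: payoffs 7, 1, 4, 9 → best response a4.
Player A against b4: payoffs 8, 2, 9, 7 → best response a3.
Player A against b5: payoffs 8, 1, 4, 3 → best response a1.
Player B against a1: payoffs 6, 3, 1, 5, 0 → best response b1.
Player B against a2: payoffs 1, 6, 2, 4, 9 → best response b5.
Player B against a3: payoffs 4, 9, 3, 5, 7 → best response b2.
Player B against a4: payoffs 3, 9, 1, 6, 0 → best response b2.
No profile is a mutual best response for all players.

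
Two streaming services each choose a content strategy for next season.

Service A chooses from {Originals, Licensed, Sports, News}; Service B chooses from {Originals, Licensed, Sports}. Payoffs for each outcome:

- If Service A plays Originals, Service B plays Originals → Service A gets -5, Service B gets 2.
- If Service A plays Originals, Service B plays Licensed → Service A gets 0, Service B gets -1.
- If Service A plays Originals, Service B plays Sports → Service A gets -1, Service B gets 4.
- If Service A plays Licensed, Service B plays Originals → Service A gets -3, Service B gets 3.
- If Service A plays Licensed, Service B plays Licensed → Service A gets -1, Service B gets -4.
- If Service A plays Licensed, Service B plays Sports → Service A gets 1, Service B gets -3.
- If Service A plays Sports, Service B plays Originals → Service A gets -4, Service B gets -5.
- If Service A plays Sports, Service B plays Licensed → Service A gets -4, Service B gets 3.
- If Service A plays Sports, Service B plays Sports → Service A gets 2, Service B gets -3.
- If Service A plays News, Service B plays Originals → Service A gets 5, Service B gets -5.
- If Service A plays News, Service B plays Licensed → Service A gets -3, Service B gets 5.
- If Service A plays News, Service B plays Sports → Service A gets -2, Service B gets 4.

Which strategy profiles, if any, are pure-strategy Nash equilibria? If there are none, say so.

No pure-strategy Nash equilibrium.

Service A against Originals: payoffs -5, -3, -4, 5 → best response News.
Service A against Licensed: payoffs 0, -1, -4, -3 → best response Originals.
Service A against Sports: payoffs -1, 1, 2, -2 → best response Sports.
Service B against Originals: payoffs 2, -1, 4 → best response Sports.
Service B against Licensed: payoffs 3, -4, -3 → best response Originals.
Service B against Sports: payoffs -5, 3, -3 → best response Licensed.
Service B against News: payoffs -5, 5, 4 → best response Licensed.
No profile is a mutual best response for all players.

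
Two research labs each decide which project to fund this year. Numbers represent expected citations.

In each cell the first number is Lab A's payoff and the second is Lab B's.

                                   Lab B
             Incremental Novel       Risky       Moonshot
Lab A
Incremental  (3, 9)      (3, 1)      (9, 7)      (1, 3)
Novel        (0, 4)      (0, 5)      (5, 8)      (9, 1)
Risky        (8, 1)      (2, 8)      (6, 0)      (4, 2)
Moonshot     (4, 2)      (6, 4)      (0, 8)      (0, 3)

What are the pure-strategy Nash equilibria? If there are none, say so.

Lab A against Incremental: payoffs 3, 0, 8, 4 → best response Risky.
Lab A against Novel: payoffs 3, 0, 2, 6 → best response Moonshot.
Lab A against Risky: payoffs 9, 5, 6, 0 → best response Incremental.
Lab A against Moonshot: payoffs 1, 9, 4, 0 → best response Novel.
Lab B against Incremental: payoffs 9, 1, 7, 3 → best response Incremental.
Lab B against Novel: payoffs 4, 5, 8, 1 → best response Risky.
Lab B against Risky: payoffs 1, 8, 0, 2 → best response Novel.
Lab B against Moonshot: payoffs 2, 4, 8, 3 → best response Risky.
No profile is a mutual best response for all players.

none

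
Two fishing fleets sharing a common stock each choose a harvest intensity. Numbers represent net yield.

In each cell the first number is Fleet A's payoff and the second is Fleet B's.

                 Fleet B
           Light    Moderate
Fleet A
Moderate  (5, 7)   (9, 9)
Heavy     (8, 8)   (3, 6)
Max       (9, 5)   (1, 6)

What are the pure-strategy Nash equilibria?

(Moderate, Light): Fleet A can switch to Heavy (5 → 8). Not NE.
(Moderate, Moderate): Fleet A gets 9, best alternative 3; Fleet B gets 9, best alternative 7. No profitable deviation — NE.
(Heavy, Light): Fleet A can switch to Max (8 → 9). Not NE.
(Heavy, Moderate): Fleet A can switch to Moderate (3 → 9). Not NE.
(Max, Light): Fleet B can switch to Moderate (5 → 6). Not NE.
(Max, Moderate): Fleet A can switch to Moderate (1 → 9). Not NE.

Pure NE: (Moderate, Moderate)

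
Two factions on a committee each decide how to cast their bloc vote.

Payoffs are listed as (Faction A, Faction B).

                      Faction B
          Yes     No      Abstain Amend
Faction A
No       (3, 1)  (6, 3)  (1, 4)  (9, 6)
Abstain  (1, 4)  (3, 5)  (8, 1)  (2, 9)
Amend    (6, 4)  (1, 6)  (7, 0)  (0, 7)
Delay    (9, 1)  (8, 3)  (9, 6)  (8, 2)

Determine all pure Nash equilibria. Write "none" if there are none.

(No, Amend), (Delay, Abstain)

Faction A against Yes: payoffs 3, 1, 6, 9 → best response Delay.
Faction A against No: payoffs 6, 3, 1, 8 → best response Delay.
Faction A against Abstain: payoffs 1, 8, 7, 9 → best response Delay.
Faction A against Amend: payoffs 9, 2, 0, 8 → best response No.
Faction B against No: payoffs 1, 3, 4, 6 → best response Amend.
Faction B against Abstain: payoffs 4, 5, 1, 9 → best response Amend.
Faction B against Amend: payoffs 4, 6, 0, 7 → best response Amend.
Faction B against Delay: payoffs 1, 3, 6, 2 → best response Abstain.
Mutual best responses: (No, Amend); (Delay, Abstain).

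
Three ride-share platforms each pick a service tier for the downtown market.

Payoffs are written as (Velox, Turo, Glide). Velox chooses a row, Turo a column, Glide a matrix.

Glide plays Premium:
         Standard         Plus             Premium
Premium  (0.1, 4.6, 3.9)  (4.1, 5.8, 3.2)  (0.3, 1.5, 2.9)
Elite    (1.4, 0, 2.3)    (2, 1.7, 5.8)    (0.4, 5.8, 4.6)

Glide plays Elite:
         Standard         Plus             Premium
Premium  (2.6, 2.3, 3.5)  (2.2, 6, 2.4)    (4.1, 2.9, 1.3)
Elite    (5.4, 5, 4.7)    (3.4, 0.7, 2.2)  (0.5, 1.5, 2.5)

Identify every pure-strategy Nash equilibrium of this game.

Pure-strategy Nash equilibria: (Premium, Plus, Premium); (Elite, Standard, Elite); (Elite, Premium, Premium)

For each player, find the best response to each opponent profile; mutual best responses are the pure NE.
Velox against (Standard, Premium): payoffs 0.1, 1.4 → best response Elite.
Velox against (Standard, Elite): payoffs 2.6, 5.4 → best response Elite.
Velox against (Plus, Premium): payoffs 4.1, 2 → best response Premium.
Velox against (Plus, Elite): payoffs 2.2, 3.4 → best response Elite.
Velox against (Premium, Premium): payoffs 0.3, 0.4 → best response Elite.
Velox against (Premium, Elite): payoffs 4.1, 0.5 → best response Premium.
Turo against (Premium, Premium): payoffs 4.6, 5.8, 1.5 → best response Plus.
Turo against (Premium, Elite): payoffs 2.3, 6, 2.9 → best response Plus.
Turo against (Elite, Premium): payoffs 0, 1.7, 5.8 → best response Premium.
Turo against (Elite, Elite): payoffs 5, 0.7, 1.5 → best response Standard.
Glide against (Premium, Standard): payoffs 3.9, 3.5 → best response Premium.
Glide against (Premium, Plus): payoffs 3.2, 2.4 → best response Premium.
Glide against (Premium, Premium): payoffs 2.9, 1.3 → best response Premium.
Glide against (Elite, Standard): payoffs 2.3, 4.7 → best response Elite.
Glide against (Elite, Plus): payoffs 5.8, 2.2 → best response Premium.
Glide against (Elite, Premium): payoffs 4.6, 2.5 → best response Premium.
Mutual best responses: (Premium, Plus, Premium); (Elite, Standard, Elite); (Elite, Premium, Premium).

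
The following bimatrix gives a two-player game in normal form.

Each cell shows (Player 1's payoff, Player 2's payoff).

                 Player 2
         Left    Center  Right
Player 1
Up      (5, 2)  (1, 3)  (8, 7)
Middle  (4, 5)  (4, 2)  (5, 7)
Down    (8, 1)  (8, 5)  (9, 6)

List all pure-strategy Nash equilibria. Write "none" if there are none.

The unique pure-strategy Nash equilibrium is (Down, Right).

Mark each player's best response to every combination of opponents' strategies; a profile where every player is best-responding is a pure Nash equilibrium.
Player 1 against Left: payoffs 5, 4, 8 → best response Down.
Player 1 against Center: payoffs 1, 4, 8 → best response Down.
Player 1 against Right: payoffs 8, 5, 9 → best response Down.
Player 2 against Up: payoffs 2, 3, 7 → best response Right.
Player 2 against Middle: payoffs 5, 2, 7 → best response Right.
Player 2 against Down: payoffs 1, 5, 6 → best response Right.
Mutual best responses: (Down, Right).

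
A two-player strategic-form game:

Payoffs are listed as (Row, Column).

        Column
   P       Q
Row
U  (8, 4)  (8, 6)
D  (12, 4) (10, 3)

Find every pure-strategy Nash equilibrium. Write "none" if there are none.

Check each profile: it is a Nash equilibrium iff no player can strictly gain by switching unilaterally.
(U, P): Row can switch to D (8 → 12). Not NE.
(U, Q): Row can switch to D (8 → 10). Not NE.
(D, P): Row gets 12, best alternative 8; Column gets 4, best alternative 3. No profitable deviation — NE.
(D, Q): Column can switch to P (3 → 4). Not NE.

(D, P)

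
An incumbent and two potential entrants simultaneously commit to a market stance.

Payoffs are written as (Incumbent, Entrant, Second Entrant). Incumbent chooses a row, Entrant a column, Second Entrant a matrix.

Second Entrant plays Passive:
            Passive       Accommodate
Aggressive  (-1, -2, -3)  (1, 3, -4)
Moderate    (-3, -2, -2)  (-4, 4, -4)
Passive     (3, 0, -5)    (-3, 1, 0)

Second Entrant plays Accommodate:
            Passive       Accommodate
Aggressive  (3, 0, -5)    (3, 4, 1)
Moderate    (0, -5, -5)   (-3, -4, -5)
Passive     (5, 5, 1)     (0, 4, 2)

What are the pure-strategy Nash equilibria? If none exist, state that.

For each player, find the best response to each opponent profile; mutual best responses are the pure NE.
Incumbent against (Passive, Passive): payoffs -1, -3, 3 → best response Passive.
Incumbent against (Passive, Accommodate): payoffs 3, 0, 5 → best response Passive.
Incumbent against (Accommodate, Passive): payoffs 1, -4, -3 → best response Aggressive.
Incumbent against (Accommodate, Accommodate): payoffs 3, -3, 0 → best response Aggressive.
Entrant against (Aggressive, Passive): payoffs -2, 3 → best response Accommodate.
Entrant against (Aggressive, Accommodate): payoffs 0, 4 → best response Accommodate.
Entrant against (Moderate, Passive): payoffs -2, 4 → best response Accommodate.
Entrant against (Moderate, Accommodate): payoffs -5, -4 → best response Accommodate.
Entrant against (Passive, Passive): payoffs 0, 1 → best response Accommodate.
Entrant against (Passive, Accommodate): payoffs 5, 4 → best response Passive.
Second Entrant against (Aggressive, Passive): payoffs -3, -5 → best response Passive.
Second Entrant against (Aggressive, Accommodate): payoffs -4, 1 → best response Accommodate.
Second Entrant against (Moderate, Passive): payoffs -2, -5 → best response Passive.
Second Entrant against (Moderate, Accommodate): payoffs -4, -5 → best response Passive.
Second Entrant against (Passive, Passive): payoffs -5, 1 → best response Accommodate.
Second Entrant against (Passive, Accommodate): payoffs 0, 2 → best response Accommodate.
Mutual best responses: (Aggressive, Accommodate, Accommodate); (Passive, Passive, Accommodate).

(Aggressive, Accommodate, Accommodate), (Passive, Passive, Accommodate)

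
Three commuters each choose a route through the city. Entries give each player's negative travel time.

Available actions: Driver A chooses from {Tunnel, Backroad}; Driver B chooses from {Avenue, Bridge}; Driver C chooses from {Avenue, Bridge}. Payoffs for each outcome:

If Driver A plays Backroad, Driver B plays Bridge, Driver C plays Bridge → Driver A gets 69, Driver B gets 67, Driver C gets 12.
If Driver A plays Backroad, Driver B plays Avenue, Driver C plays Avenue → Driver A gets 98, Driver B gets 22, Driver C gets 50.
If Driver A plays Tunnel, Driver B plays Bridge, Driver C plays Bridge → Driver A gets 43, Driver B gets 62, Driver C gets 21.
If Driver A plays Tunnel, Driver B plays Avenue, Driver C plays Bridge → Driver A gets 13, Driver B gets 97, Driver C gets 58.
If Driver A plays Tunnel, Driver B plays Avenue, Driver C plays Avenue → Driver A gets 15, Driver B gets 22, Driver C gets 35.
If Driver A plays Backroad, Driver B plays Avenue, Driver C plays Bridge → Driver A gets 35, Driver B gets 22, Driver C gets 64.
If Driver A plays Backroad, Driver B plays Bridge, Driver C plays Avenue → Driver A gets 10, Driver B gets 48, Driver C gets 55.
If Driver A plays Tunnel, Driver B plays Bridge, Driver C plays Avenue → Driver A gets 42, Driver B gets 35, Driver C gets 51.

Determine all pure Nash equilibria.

(Tunnel, Bridge, Avenue)

Check each profile: it is a Nash equilibrium iff no player can strictly gain by switching unilaterally.
(Tunnel, Avenue, Avenue): Driver A can switch to Backroad (15 → 98). Not NE.
(Tunnel, Avenue, Bridge): Driver A can switch to Backroad (13 → 35). Not NE.
(Tunnel, Bridge, Avenue): Driver A gets 42, best alternative 10; Driver B gets 35, best alternative 22; Driver C gets 51, best alternative 21. No profitable deviation — NE.
(Tunnel, Bridge, Bridge): Driver A can switch to Backroad (43 → 69). Not NE.
(Backroad, Avenue, Avenue): Driver B can switch to Bridge (22 → 48). Not NE.
(Backroad, Avenue, Bridge): Driver B can switch to Bridge (22 → 67). Not NE.
(Backroad, Bridge, Avenue): Driver A can switch to Tunnel (10 → 42). Not NE.
(Backroad, Bridge, Bridge): Driver C can switch to Avenue (12 → 55). Not NE.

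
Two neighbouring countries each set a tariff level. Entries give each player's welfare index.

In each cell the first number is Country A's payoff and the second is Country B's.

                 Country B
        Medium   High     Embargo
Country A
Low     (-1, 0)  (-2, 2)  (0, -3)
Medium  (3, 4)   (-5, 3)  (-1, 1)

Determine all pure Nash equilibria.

The pure Nash equilibria are (Low, High); (Medium, Medium).

Country A against Medium: payoffs -1, 3 → best response Medium.
Country A against High: payoffs -2, -5 → best response Low.
Country A against Embargo: payoffs 0, -1 → best response Low.
Country B against Low: payoffs 0, 2, -3 → best response High.
Country B against Medium: payoffs 4, 3, 1 → best response Medium.
Mutual best responses: (Low, High); (Medium, Medium).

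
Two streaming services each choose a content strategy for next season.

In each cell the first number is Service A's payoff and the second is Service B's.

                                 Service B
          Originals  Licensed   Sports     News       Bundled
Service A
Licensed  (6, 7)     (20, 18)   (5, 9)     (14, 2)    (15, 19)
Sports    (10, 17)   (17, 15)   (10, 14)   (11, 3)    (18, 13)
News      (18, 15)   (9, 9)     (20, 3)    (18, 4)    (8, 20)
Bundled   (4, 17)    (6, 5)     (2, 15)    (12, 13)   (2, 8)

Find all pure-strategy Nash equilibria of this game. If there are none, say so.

(Licensed, Originals): Service A can switch to Sports (6 → 10). Not NE.
(Licensed, Licensed): Service B can switch to Bundled (18 → 19). Not NE.
(Licensed, Sports): Service A can switch to Sports (5 → 10). Not NE.
(Licensed, News): Service A can switch to News (14 → 18). Not NE.
(Licensed, Bundled): Service A can switch to Sports (15 → 18). Not NE.
(Sports, Originals): Service A can switch to News (10 → 18). Not NE.
(Sports, Licensed): Service A can switch to Licensed (17 → 20). Not NE.
(Sports, Sports): Service A can switch to News (10 → 20). Not NE.
(Sports, News): Service A can switch to Licensed (11 → 14). Not NE.
(Sports, Bundled): Service B can switch to Originals (13 → 17). Not NE.
(The remaining 10 profiles each have a profitable deviation by the same check.)

none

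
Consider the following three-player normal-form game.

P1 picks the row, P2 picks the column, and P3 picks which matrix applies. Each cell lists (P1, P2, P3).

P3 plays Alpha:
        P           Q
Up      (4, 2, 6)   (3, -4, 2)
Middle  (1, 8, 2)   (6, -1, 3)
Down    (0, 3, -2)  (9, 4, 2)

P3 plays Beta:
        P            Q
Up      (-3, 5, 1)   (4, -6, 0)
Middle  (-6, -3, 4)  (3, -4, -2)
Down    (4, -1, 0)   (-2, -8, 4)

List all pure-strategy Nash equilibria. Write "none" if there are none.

The pure Nash equilibria are (Up, P, Alpha); (Down, P, Beta).

Mark each player's best response to every combination of opponents' strategies; a profile where every player is best-responding is a pure Nash equilibrium.
P1 against (P, Alpha): payoffs 4, 1, 0 → best response Up.
P1 against (P, Beta): payoffs -3, -6, 4 → best response Down.
P1 against (Q, Alpha): payoffs 3, 6, 9 → best response Down.
P1 against (Q, Beta): payoffs 4, 3, -2 → best response Up.
P2 against (Up, Alpha): payoffs 2, -4 → best response P.
P2 against (Up, Beta): payoffs 5, -6 → best response P.
P2 against (Middle, Alpha): payoffs 8, -1 → best response P.
P2 against (Middle, Beta): payoffs -3, -4 → best response P.
P2 against (Down, Alpha): payoffs 3, 4 → best response Q.
P2 against (Down, Beta): payoffs -1, -8 → best response P.
P3 against (Up, P): payoffs 6, 1 → best response Alpha.
P3 against (Up, Q): payoffs 2, 0 → best response Alpha.
P3 against (Middle, P): payoffs 2, 4 → best response Beta.
P3 against (Middle, Q): payoffs 3, -2 → best response Alpha.
P3 against (Down, P): payoffs -2, 0 → best response Beta.
P3 against (Down, Q): payoffs 2, 4 → best response Beta.
Mutual best responses: (Up, P, Alpha); (Down, P, Beta).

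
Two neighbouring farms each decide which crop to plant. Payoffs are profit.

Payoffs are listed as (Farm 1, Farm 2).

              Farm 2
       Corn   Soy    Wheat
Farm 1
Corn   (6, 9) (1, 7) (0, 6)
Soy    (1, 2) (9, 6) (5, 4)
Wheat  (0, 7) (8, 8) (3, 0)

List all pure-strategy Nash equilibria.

The pure Nash equilibria are (Corn, Corn); (Soy, Soy).

Farm 1 against Corn: payoffs 6, 1, 0 → best response Corn.
Farm 1 against Soy: payoffs 1, 9, 8 → best response Soy.
Farm 1 against Wheat: payoffs 0, 5, 3 → best response Soy.
Farm 2 against Corn: payoffs 9, 7, 6 → best response Corn.
Farm 2 against Soy: payoffs 2, 6, 4 → best response Soy.
Farm 2 against Wheat: payoffs 7, 8, 0 → best response Soy.
Mutual best responses: (Corn, Corn); (Soy, Soy).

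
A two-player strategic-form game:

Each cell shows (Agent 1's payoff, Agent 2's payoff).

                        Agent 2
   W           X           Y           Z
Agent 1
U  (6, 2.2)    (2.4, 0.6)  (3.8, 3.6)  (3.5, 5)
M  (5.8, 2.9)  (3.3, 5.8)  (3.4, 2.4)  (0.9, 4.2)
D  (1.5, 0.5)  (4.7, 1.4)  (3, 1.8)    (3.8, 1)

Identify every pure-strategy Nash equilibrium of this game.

This game has no pure Nash equilibrium.

Check each profile: it is a Nash equilibrium iff no player can strictly gain by switching unilaterally.
(U, W): Agent 2 can switch to Y (2.2 → 3.6). Not NE.
(U, X): Agent 1 can switch to M (2.4 → 3.3). Not NE.
(U, Y): Agent 2 can switch to Z (3.6 → 5). Not NE.
(U, Z): Agent 1 can switch to D (3.5 → 3.8). Not NE.
(M, W): Agent 1 can switch to U (5.8 → 6). Not NE.
(M, X): Agent 1 can switch to D (3.3 → 4.7). Not NE.
(The remaining 6 profiles each have a profitable deviation by the same check.)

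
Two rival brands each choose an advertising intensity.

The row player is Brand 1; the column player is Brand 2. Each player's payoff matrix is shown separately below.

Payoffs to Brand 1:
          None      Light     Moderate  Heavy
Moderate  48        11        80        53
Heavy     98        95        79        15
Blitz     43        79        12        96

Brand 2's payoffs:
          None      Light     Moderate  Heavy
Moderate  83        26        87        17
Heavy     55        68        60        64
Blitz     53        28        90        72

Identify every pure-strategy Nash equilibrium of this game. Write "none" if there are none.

The pure Nash equilibria are (Moderate, Moderate); (Heavy, Light).

(Moderate, None): Brand 1 can switch to Heavy (48 → 98). Not NE.
(Moderate, Light): Brand 1 can switch to Heavy (11 → 95). Not NE.
(Moderate, Moderate): Brand 1 gets 80, best alternative 79; Brand 2 gets 87, best alternative 83. No profitable deviation — NE.
(Moderate, Heavy): Brand 1 can switch to Blitz (53 → 96). Not NE.
(Heavy, None): Brand 2 can switch to Light (55 → 68). Not NE.
(Heavy, Light): Brand 1 gets 95, best alternative 79; Brand 2 gets 68, best alternative 64. No profitable deviation — NE.
(Heavy, Moderate): Brand 1 can switch to Moderate (79 → 80). Not NE.
(Heavy, Heavy): Brand 1 can switch to Moderate (15 → 53). Not NE.
(Blitz, None): Brand 1 can switch to Moderate (43 → 48). Not NE.
(Blitz, Light): Brand 1 can switch to Heavy (79 → 95). Not NE.
(Blitz, Moderate): Brand 1 can switch to Moderate (12 → 80). Not NE.
(Blitz, Heavy): Brand 2 can switch to Moderate (72 → 90). Not NE.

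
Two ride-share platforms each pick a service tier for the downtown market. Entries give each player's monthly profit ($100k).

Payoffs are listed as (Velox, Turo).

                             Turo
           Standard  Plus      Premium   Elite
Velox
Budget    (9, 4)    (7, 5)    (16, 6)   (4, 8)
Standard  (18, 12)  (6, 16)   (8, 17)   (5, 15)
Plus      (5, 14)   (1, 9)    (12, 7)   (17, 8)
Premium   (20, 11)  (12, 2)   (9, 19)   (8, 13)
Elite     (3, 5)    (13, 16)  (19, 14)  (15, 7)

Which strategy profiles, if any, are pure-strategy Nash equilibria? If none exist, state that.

The unique pure-strategy Nash equilibrium is (Elite, Plus).

Velox against Standard: payoffs 9, 18, 5, 20, 3 → best response Premium.
Velox against Plus: payoffs 7, 6, 1, 12, 13 → best response Elite.
Velox against Premium: payoffs 16, 8, 12, 9, 19 → best response Elite.
Velox against Elite: payoffs 4, 5, 17, 8, 15 → best response Plus.
Turo against Budget: payoffs 4, 5, 6, 8 → best response Elite.
Turo against Standard: payoffs 12, 16, 17, 15 → best response Premium.
Turo against Plus: payoffs 14, 9, 7, 8 → best response Standard.
Turo against Premium: payoffs 11, 2, 19, 13 → best response Premium.
Turo against Elite: payoffs 5, 16, 14, 7 → best response Plus.
Mutual best responses: (Elite, Plus).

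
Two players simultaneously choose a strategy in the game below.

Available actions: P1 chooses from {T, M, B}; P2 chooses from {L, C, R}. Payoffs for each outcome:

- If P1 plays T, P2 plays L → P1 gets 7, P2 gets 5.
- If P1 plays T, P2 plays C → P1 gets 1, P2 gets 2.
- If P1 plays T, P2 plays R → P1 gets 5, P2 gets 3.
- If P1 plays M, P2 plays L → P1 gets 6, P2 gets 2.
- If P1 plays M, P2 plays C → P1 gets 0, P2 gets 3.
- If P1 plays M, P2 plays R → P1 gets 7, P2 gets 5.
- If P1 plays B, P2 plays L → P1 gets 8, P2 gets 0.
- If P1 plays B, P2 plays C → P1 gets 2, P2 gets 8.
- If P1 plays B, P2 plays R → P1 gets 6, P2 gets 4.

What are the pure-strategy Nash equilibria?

Mark each player's best response to every combination of opponents' strategies; a profile where every player is best-responding is a pure Nash equilibrium.
P1 against L: payoffs 7, 6, 8 → best response B.
P1 against C: payoffs 1, 0, 2 → best response B.
P1 against R: payoffs 5, 7, 6 → best response M.
P2 against T: payoffs 5, 2, 3 → best response L.
P2 against M: payoffs 2, 3, 5 → best response R.
P2 against B: payoffs 0, 8, 4 → best response C.
Mutual best responses: (M, R); (B, C).

The pure Nash equilibria are (M, R), (B, C).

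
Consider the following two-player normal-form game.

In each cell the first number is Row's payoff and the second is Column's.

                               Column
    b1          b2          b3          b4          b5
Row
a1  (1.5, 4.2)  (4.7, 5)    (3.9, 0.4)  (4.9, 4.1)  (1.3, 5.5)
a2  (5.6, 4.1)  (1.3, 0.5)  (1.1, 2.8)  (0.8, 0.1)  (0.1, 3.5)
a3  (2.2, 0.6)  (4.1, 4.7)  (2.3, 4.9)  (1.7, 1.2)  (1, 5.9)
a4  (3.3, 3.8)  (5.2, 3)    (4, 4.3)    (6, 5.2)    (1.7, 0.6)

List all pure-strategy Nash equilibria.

Pure-strategy Nash equilibria: (a2, b1) and (a4, b4)

(a1, b1): Row can switch to a2 (1.5 → 5.6). Not NE.
(a1, b2): Row can switch to a4 (4.7 → 5.2). Not NE.
(a1, b3): Row can switch to a4 (3.9 → 4). Not NE.
(a1, b4): Row can switch to a4 (4.9 → 6). Not NE.
(a1, b5): Row can switch to a4 (1.3 → 1.7). Not NE.
(a2, b1): Row gets 5.6, best alternative 3.3; Column gets 4.1, best alternative 3.5. No profitable deviation — NE.
(a2, b2): Row can switch to a1 (1.3 → 4.7). Not NE.
(a2, b3): Row can switch to a1 (1.1 → 3.9). Not NE.
(a2, b4): Row can switch to a1 (0.8 → 4.9). Not NE.
(a4, b4): Row gets 6, best alternative 4.9; Column gets 5.2, best alternative 4.3. No profitable deviation — NE.
(The remaining 10 profiles each have a profitable deviation by the same check.)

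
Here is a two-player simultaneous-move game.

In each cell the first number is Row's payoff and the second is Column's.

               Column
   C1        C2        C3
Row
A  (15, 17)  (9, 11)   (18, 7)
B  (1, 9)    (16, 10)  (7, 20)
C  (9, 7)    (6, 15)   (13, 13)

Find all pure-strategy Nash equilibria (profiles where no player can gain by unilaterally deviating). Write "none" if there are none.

Pure NE: (A, C1)

For each player, find the best response to each opponent profile; mutual best responses are the pure NE.
Row against C1: payoffs 15, 1, 9 → best response A.
Row against C2: payoffs 9, 16, 6 → best response B.
Row against C3: payoffs 18, 7, 13 → best response A.
Column against A: payoffs 17, 11, 7 → best response C1.
Column against B: payoffs 9, 10, 20 → best response C3.
Column against C: payoffs 7, 15, 13 → best response C2.
Mutual best responses: (A, C1).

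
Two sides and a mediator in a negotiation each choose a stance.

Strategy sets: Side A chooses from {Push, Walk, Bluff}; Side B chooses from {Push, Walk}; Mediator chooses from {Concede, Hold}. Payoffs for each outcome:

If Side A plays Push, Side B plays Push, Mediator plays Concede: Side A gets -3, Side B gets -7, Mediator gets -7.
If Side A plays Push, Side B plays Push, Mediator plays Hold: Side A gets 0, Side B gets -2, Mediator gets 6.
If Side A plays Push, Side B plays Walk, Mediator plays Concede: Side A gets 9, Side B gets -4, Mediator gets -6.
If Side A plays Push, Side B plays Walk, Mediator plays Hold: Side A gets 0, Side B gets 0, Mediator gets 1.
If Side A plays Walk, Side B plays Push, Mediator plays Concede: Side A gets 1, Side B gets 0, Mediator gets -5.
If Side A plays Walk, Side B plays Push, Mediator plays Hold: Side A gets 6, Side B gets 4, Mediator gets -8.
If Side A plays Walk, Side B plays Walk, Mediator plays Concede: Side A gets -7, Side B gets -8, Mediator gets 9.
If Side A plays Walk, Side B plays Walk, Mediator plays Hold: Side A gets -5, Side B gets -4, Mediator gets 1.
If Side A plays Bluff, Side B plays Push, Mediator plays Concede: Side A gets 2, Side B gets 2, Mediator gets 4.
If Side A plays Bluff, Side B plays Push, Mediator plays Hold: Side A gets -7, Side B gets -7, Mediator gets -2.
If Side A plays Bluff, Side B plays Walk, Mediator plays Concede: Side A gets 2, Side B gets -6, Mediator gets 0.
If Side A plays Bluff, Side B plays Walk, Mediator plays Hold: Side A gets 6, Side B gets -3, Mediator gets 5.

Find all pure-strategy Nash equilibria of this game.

Pure-strategy Nash equilibria: (Bluff, Push, Concede), (Bluff, Walk, Hold)

Side A against (Push, Concede): payoffs -3, 1, 2 → best response Bluff.
Side A against (Push, Hold): payoffs 0, 6, -7 → best response Walk.
Side A against (Walk, Concede): payoffs 9, -7, 2 → best response Push.
Side A against (Walk, Hold): payoffs 0, -5, 6 → best response Bluff.
Side B against (Push, Concede): payoffs -7, -4 → best response Walk.
Side B against (Push, Hold): payoffs -2, 0 → best response Walk.
Side B against (Walk, Concede): payoffs 0, -8 → best response Push.
Side B against (Walk, Hold): payoffs 4, -4 → best response Push.
Side B against (Bluff, Concede): payoffs 2, -6 → best response Push.
Side B against (Bluff, Hold): payoffs -7, -3 → best response Walk.
Mediator against (Push, Push): payoffs -7, 6 → best response Hold.
Mediator against (Push, Walk): payoffs -6, 1 → best response Hold.
Mediator against (Walk, Push): payoffs -5, -8 → best response Concede.
Mediator against (Walk, Walk): payoffs 9, 1 → best response Concede.
Mediator against (Bluff, Push): payoffs 4, -2 → best response Concede.
Mediator against (Bluff, Walk): payoffs 0, 5 → best response Hold.
Mutual best responses: (Bluff, Push, Concede); (Bluff, Walk, Hold).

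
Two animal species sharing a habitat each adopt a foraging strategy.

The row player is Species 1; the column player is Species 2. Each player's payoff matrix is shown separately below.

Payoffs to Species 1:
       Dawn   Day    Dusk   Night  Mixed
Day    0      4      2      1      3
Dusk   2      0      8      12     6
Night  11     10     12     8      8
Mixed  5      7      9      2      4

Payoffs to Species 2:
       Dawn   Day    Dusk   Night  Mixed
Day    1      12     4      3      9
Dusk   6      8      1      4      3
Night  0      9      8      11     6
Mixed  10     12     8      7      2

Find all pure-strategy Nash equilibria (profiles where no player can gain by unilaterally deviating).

none

(Day, Dawn): Species 1 can switch to Dusk (0 → 2). Not NE.
(Day, Day): Species 1 can switch to Night (4 → 10). Not NE.
(Day, Dusk): Species 1 can switch to Dusk (2 → 8). Not NE.
(Day, Night): Species 1 can switch to Dusk (1 → 12). Not NE.
(Day, Mixed): Species 1 can switch to Dusk (3 → 6). Not NE.
(Dusk, Dawn): Species 1 can switch to Night (2 → 11). Not NE.
(Dusk, Day): Species 1 can switch to Day (0 → 4). Not NE.
(Dusk, Dusk): Species 1 can switch to Night (8 → 12). Not NE.
(The remaining 12 profiles each have a profitable deviation by the same check.)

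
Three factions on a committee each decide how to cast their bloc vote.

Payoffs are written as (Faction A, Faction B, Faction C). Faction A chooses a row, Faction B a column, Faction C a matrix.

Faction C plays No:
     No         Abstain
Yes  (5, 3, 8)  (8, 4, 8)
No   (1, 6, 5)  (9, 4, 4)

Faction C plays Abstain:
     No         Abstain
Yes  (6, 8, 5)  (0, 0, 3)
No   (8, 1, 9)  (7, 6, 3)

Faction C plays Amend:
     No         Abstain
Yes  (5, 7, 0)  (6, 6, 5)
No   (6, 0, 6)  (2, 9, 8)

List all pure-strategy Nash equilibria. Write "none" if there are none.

No pure-strategy Nash equilibrium.

Faction A against (No, No): payoffs 5, 1 → best response Yes.
Faction A against (No, Abstain): payoffs 6, 8 → best response No.
Faction A against (No, Amend): payoffs 5, 6 → best response No.
Faction A against (Abstain, No): payoffs 8, 9 → best response No.
Faction A against (Abstain, Abstain): payoffs 0, 7 → best response No.
Faction A against (Abstain, Amend): payoffs 6, 2 → best response Yes.
Faction B against (Yes, No): payoffs 3, 4 → best response Abstain.
Faction B against (Yes, Abstain): payoffs 8, 0 → best response No.
Faction B against (Yes, Amend): payoffs 7, 6 → best response No.
Faction B against (No, No): payoffs 6, 4 → best response No.
Faction B against (No, Abstain): payoffs 1, 6 → best response Abstain.
Faction B against (No, Amend): payoffs 0, 9 → best response Abstain.
Faction C against (Yes, No): payoffs 8, 5, 0 → best response No.
Faction C against (Yes, Abstain): payoffs 8, 3, 5 → best response No.
Faction C against (No, No): payoffs 5, 9, 6 → best response Abstain.
Faction C against (No, Abstain): payoffs 4, 3, 8 → best response Amend.
No profile is a mutual best response for all players.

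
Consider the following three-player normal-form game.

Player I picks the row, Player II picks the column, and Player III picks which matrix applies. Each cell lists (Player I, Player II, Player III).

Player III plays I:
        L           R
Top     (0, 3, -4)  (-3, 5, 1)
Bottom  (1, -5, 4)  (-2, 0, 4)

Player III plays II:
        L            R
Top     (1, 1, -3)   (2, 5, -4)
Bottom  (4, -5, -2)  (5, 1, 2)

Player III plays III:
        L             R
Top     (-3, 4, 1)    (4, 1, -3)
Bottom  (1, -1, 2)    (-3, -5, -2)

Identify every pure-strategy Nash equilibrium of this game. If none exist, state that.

For each strategy profile, look for a profitable unilateral deviation.
(Top, L, I): Player I can switch to Bottom (0 → 1). Not NE.
(Top, L, II): Player I can switch to Bottom (1 → 4). Not NE.
(Top, L, III): Player I can switch to Bottom (-3 → 1). Not NE.
(Top, R, I): Player I can switch to Bottom (-3 → -2). Not NE.
(Top, R, II): Player I can switch to Bottom (2 → 5). Not NE.
(Top, R, III): Player II can switch to L (1 → 4). Not NE.
(Bottom, L, I): Player II can switch to R (-5 → 0). Not NE.
(Bottom, L, II): Player II can switch to R (-5 → 1). Not NE.
(Bottom, L, III): Player III can switch to I (2 → 4). Not NE.
(Bottom, R, I): Player I gets -2, best alternative -3; Player II gets 0, best alternative -5; Player III gets 4, best alternative 2. No profitable deviation — NE.
(Bottom, R, II): Player III can switch to I (2 → 4). Not NE.
(The remaining 1 profile has a profitable deviation by the same check.)

Pure NE: (Bottom, R, I)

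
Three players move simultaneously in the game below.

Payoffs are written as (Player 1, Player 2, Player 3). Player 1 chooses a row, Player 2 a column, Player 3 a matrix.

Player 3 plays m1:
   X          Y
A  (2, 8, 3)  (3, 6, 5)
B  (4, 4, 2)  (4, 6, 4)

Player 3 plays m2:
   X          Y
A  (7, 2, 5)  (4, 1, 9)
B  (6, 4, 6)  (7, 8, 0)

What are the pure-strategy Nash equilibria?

Pure-strategy Nash equilibria: (A, X, m2), (B, Y, m1)

Player 1 against (X, m1): payoffs 2, 4 → best response B.
Player 1 against (X, m2): payoffs 7, 6 → best response A.
Player 1 against (Y, m1): payoffs 3, 4 → best response B.
Player 1 against (Y, m2): payoffs 4, 7 → best response B.
Player 2 against (A, m1): payoffs 8, 6 → best response X.
Player 2 against (A, m2): payoffs 2, 1 → best response X.
Player 2 against (B, m1): payoffs 4, 6 → best response Y.
Player 2 against (B, m2): payoffs 4, 8 → best response Y.
Player 3 against (A, X): payoffs 3, 5 → best response m2.
Player 3 against (A, Y): payoffs 5, 9 → best response m2.
Player 3 against (B, X): payoffs 2, 6 → best response m2.
Player 3 against (B, Y): payoffs 4, 0 → best response m1.
Mutual best responses: (A, X, m2); (B, Y, m1).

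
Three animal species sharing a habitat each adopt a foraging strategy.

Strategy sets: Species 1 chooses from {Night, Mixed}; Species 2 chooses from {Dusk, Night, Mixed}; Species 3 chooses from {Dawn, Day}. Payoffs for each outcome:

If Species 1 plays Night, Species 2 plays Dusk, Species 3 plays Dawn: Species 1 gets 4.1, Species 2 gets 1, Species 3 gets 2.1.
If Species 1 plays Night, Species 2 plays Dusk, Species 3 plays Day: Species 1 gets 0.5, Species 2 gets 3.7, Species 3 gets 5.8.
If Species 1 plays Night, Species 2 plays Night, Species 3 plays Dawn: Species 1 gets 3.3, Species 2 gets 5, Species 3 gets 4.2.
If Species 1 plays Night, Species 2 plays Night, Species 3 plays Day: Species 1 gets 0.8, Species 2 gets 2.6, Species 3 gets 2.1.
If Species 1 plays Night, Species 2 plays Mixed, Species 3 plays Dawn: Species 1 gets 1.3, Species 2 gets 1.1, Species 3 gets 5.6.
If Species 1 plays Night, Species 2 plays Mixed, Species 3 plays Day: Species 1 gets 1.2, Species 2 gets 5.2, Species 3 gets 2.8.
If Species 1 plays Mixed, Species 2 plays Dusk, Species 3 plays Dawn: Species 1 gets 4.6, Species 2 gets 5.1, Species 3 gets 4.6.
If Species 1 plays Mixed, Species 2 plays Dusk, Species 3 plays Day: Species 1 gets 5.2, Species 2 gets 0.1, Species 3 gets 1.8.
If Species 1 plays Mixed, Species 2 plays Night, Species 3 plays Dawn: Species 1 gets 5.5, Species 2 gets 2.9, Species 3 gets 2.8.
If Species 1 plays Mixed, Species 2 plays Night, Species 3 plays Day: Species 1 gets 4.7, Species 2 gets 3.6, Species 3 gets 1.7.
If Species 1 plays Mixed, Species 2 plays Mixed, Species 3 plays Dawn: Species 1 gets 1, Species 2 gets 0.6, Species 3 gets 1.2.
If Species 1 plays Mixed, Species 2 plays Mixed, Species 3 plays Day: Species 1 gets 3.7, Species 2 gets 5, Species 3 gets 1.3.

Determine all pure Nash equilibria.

Pure-strategy Nash equilibria: (Mixed, Dusk, Dawn) and (Mixed, Mixed, Day)

Species 1 against (Dusk, Dawn): payoffs 4.1, 4.6 → best response Mixed.
Species 1 against (Dusk, Day): payoffs 0.5, 5.2 → best response Mixed.
Species 1 against (Night, Dawn): payoffs 3.3, 5.5 → best response Mixed.
Species 1 against (Night, Day): payoffs 0.8, 4.7 → best response Mixed.
Species 1 against (Mixed, Dawn): payoffs 1.3, 1 → best response Night.
Species 1 against (Mixed, Day): payoffs 1.2, 3.7 → best response Mixed.
Species 2 against (Night, Dawn): payoffs 1, 5, 1.1 → best response Night.
Species 2 against (Night, Day): payoffs 3.7, 2.6, 5.2 → best response Mixed.
Species 2 against (Mixed, Dawn): payoffs 5.1, 2.9, 0.6 → best response Dusk.
Species 2 against (Mixed, Day): payoffs 0.1, 3.6, 5 → best response Mixed.
Species 3 against (Night, Dusk): payoffs 2.1, 5.8 → best response Day.
Species 3 against (Night, Night): payoffs 4.2, 2.1 → best response Dawn.
Species 3 against (Night, Mixed): payoffs 5.6, 2.8 → best response Dawn.
Species 3 against (Mixed, Dusk): payoffs 4.6, 1.8 → best response Dawn.
Species 3 against (Mixed, Night): payoffs 2.8, 1.7 → best response Dawn.
Species 3 against (Mixed, Mixed): payoffs 1.2, 1.3 → best response Day.
Mutual best responses: (Mixed, Dusk, Dawn); (Mixed, Mixed, Day).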